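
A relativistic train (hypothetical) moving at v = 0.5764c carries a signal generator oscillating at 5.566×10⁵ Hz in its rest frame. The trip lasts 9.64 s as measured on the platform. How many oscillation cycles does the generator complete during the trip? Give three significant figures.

N = 4.38×10⁶

γ = 1/√(1 − 0.5764²) = 1/√0.6678 = 1.224
The oscillator's own cycle count is N = f × τ where τ is the proper time on the train. τ = Δt/γ = 9.64/1.224 = 7.877 s = 7.877×10⁰ s.
N = 5.566×10⁵ × 7.877×10⁰ = 4.385×10⁶.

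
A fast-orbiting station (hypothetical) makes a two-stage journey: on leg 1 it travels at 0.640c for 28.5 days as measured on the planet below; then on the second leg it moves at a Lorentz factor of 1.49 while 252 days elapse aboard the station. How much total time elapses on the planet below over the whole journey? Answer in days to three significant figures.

Leg 1: 28.5 days is already measured on the planet below.
Leg 2: γ = 1.49; Δt_2 = 1.490 × 252 = 375.5 days.
Total: 28.50 + 375.5 days.

Δt = 404 days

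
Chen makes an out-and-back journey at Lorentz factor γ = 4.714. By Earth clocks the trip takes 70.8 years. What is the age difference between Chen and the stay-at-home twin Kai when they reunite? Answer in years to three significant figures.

γ = 4.714
Chen's elapsed proper time: τ = 70.8/4.714 = 15.02 years.
Age gap = Δt − τ = 70.8 − 15.02 years.

Δt − τ = 55.8 years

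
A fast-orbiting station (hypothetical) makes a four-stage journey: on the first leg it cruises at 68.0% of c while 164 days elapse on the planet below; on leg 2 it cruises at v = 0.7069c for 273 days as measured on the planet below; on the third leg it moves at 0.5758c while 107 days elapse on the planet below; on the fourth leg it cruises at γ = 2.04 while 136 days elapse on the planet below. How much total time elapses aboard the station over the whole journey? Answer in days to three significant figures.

Leg 1: β = 0.680; γ = 1/√(1 − 0.680²) = 1/√0.5376 = 1.364; τ_1 = 164/1.364 = 120.2 days.
Leg 2: γ = 1/√(1 − 0.7069²) = 1/√0.5003 = 1.414; τ_2 = 273/1.414 = 193.1 days.
Leg 3: γ = 1/√(1 − 0.5758²) = 1/√0.6685 = 1.223; τ_3 = 107/1.223 = 87.48 days.
Leg 4: γ = 2.04; τ_4 = 136/2.040 = 66.67 days.
Total: 120.2 + 193.1 + 87.48 + 66.67 days.

τ = 467 days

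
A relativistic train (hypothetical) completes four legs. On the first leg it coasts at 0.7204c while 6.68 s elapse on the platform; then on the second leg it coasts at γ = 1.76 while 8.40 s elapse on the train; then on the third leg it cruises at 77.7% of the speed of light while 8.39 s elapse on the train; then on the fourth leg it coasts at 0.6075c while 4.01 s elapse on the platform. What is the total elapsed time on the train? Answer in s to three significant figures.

τ = 24.6 s

Leg 1: γ = 1/√(1 − 0.7204²) = 1/√0.4810 = 1.442; τ_1 = 6.68/1.442 = 4.633 s.
Leg 2: 8.40 s is already measured on the train.
Leg 3: 8.39 s is already measured on the train.
Leg 4: γ = 1/√(1 − 0.6075²) = 1/√0.6309 = 1.259; τ_4 = 4.01/1.259 = 3.185 s.
Total: 4.633 + 8.400 + 8.390 + 3.185 s.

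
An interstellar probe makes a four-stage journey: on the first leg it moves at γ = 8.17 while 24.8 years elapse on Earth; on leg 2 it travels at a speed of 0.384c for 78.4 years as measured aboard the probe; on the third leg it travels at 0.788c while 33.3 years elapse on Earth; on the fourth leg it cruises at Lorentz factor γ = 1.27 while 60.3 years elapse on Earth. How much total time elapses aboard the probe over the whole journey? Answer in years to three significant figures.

τ = 149 years

Leg 1: γ = 8.17; τ_1 = 24.8/8.170 = 3.035 years.
Leg 2: 78.4 years is already measured aboard the probe.
Leg 3: γ = 1/√(1 − 0.788²) = 1/√0.3791 = 1.624; τ_3 = 33.3/1.624 = 20.50 years.
Leg 4: γ = 1.27; τ_4 = 60.3/1.270 = 47.48 years.
Total: 3.035 + 78.40 + 20.50 + 47.48 years.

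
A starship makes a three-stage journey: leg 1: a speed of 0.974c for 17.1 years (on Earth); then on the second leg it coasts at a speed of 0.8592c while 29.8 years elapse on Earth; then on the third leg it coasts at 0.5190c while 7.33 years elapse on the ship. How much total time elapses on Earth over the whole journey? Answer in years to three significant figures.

Leg 1: 17.1 years is already measured on Earth.
Leg 2: 29.8 years is already measured on Earth.
Leg 3: γ = 1/√(1 − 0.5190²) = 1/√0.7306 = 1.170; Δt_3 = 1.170 × 7.33 = 8.575 years.
Total: 17.10 + 29.80 + 8.575 years.

Δt = 55.5 years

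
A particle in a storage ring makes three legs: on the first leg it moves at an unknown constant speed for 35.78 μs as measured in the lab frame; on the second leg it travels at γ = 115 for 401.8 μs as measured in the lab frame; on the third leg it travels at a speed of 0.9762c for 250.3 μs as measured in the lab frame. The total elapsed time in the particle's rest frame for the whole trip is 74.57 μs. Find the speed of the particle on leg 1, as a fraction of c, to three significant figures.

Leg 1: speed unknown; τ_1 = 35.78/γ_1.
Leg 2: γ = 115; τ_2 = 401.8/115.0 = 3.494 μs.
Leg 3: γ = 1/√(1 − 0.9762²) = 1/√0.04703 = 4.611; τ_3 = 250.3/4.611 = 54.28 μs.
Total proper time: τ_1 + 3.494 + 54.28 = 74.57, so τ_1 = 74.57 − 57.78 = 16.79 μs.
γ_1 = 35.78/16.79 = 2.131; β = √(1 − 1/γ²) = √0.7797.

β = 0.883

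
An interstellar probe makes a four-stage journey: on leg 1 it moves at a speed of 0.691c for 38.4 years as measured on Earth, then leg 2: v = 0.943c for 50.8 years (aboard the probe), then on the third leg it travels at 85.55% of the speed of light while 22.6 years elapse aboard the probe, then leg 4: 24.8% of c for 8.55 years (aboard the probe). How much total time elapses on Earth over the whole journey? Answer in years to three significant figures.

Leg 1: 38.4 years is already measured on Earth.
Leg 2: γ = 1/√(1 − 0.943²) = 1/√0.1108 = 3.005; Δt_2 = 3.005 × 50.8 = 152.6 years.
Leg 3: β = 0.8555; γ = 1/√(1 − 0.8555²) = 1/√0.2681 = 1.931; Δt_3 = 1.931 × 22.6 = 43.65 years.
Leg 4: β = 0.248; γ = 1/√(1 − 0.248²) = 1/√0.9385 = 1.032; Δt_4 = 1.032 × 8.55 = 8.826 years.
Total: 38.40 + 152.6 + 43.65 + 8.826 years.

Δt = 244 years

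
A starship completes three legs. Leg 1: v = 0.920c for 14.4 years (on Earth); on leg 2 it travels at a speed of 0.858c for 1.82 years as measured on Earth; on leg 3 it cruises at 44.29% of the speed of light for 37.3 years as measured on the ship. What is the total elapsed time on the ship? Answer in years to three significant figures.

Leg 1: γ = 1/√(1 − 0.920²) = 1/√0.1536 = 2.552; τ_1 = 14.4/2.552 = 5.644 years.
Leg 2: γ = 1/√(1 − 0.858²) = 1/√0.2638 = 1.947; τ_2 = 1.82/1.947 = 0.9348 years.
Leg 3: 37.3 years is already measured on the ship.
Total: 5.644 + 0.9348 + 37.30 years.

τ = 43.9 years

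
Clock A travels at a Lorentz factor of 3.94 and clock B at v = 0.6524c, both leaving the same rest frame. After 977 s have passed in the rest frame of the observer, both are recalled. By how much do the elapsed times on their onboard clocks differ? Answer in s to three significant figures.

|τ_A − τ_B| = 492 s

A: γ = 3.94; τ_A = 977/3.940 = 248.0 s.
B: γ = 1/√(1 − 0.6524²) = 1/√0.5744 = 1.319; τ_B = 977/1.319 = 740.4 s.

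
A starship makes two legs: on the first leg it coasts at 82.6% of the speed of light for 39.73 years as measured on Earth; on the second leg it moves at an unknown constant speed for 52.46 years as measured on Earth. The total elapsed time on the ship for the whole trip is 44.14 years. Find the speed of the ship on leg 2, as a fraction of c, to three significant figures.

β = 0.910

Leg 1: β = 0.826; γ = 1/√(1 − 0.826²) = 1/√0.3177 = 1.774; τ_1 = 39.73/1.774 = 22.39 years.
Leg 2: speed unknown; τ_2 = 52.46/γ_2.
Total proper time: 22.39 + τ_2 = 44.14, so τ_2 = 44.14 − 22.39 = 21.75 years.
γ_2 = 52.46/21.75 = 2.412; β = √(1 − 1/γ²) = √0.8282.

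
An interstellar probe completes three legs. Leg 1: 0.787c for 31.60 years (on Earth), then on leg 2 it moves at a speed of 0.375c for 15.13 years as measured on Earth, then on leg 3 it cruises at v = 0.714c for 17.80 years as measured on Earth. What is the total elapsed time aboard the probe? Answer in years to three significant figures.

Leg 1: γ = 1/√(1 − 0.787²) = 1/√0.3806 = 1.621; τ_1 = 31.60/1.621 = 19.50 years.
Leg 2: γ = 1/√(1 − 0.375²) = 1/√0.8594 = 1.079; τ_2 = 15.13/1.079 = 14.03 years.
Leg 3: γ = 1/√(1 − 0.714²) = 1/√0.4902 = 1.428; τ_3 = 17.80/1.428 = 12.46 years.
Total: 19.50 + 14.03 + 12.46 years.

τ = 46.0 years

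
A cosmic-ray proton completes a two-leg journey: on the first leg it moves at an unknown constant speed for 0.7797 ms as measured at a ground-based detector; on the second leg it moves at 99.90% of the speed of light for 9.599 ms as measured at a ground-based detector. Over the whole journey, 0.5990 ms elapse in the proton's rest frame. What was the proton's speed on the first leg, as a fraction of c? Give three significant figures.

β = 0.976

Leg 1: speed unknown; τ_1 = 0.7797/γ_1.
Leg 2: β = 0.9990; γ = 1/√(1 − 0.9990²) = 1/√0.001999 = 22.37; τ_2 = 9.599/22.37 = 0.4292 ms.
Total proper time: τ_1 + 0.4292 = 0.5990, so τ_1 = 0.5990 − 0.4292 = 0.1698 ms.
γ_1 = 0.7797/0.1698 = 4.591; β = √(1 − 1/γ²) = √0.9526.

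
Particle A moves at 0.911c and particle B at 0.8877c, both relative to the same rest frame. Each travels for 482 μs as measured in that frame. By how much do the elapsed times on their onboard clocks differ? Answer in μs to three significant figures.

A: γ = 1/√(1 − 0.911²) = 1/√0.1701 = 2.425; τ_A = 482/2.425 = 198.8 μs.
B: γ = 1/√(1 − 0.8877²) = 1/√0.2120 = 2.172; τ_B = 482/2.172 = 221.9 μs.

|τ_A − τ_B| = 23.1 μs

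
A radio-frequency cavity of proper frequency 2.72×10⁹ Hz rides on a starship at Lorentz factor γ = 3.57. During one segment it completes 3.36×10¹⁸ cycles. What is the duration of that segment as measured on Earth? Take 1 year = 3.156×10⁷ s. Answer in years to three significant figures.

Δt = 140 years

γ = 3.57
Proper time for N cycles: τ = N/f = 3.36×10¹⁸/(2.72×10⁹) = 1.235×10⁹ s = 39.14 years.
Lab-frame duration Δt = γτ = 3.570 × 39.14 = 139.7 years.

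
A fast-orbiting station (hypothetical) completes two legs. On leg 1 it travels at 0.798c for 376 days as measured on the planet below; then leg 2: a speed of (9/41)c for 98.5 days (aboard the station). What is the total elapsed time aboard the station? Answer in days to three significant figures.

τ = 325 days

Leg 1: γ = 1/√(1 − 0.798²) = 1/√0.3632 = 1.659; τ_1 = 376/1.659 = 226.6 days.
Leg 2: 98.5 days is already measured aboard the station.
Total: 226.6 + 98.50 days.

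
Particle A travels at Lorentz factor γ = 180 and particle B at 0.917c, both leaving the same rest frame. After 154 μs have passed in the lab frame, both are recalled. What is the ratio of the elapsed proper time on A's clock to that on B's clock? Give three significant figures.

τ_A/τ_B = 0.0139

A: γ = 180. B: γ = 1/√(1 − 0.917²) = 1/√0.1591 = 2.507.
τ_A/τ_B = γ_B/γ_A = 2.507/180.0 = 0.01393, so τ_A/τ_B = 0.01393.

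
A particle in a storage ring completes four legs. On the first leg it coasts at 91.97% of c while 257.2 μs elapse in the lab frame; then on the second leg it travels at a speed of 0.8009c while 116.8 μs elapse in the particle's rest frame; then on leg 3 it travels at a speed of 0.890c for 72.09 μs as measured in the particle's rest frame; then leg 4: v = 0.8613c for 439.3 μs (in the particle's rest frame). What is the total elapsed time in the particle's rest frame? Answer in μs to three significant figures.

Leg 1: β = 0.9197; γ = 1/√(1 − 0.9197²) = 1/√0.1542 = 2.547; τ_1 = 257.2/2.547 = 101.0 μs.
Leg 2: 116.8 μs is already measured in the particle's rest frame.
Leg 3: 72.09 μs is already measured in the particle's rest frame.
Leg 4: 439.3 μs is already measured in the particle's rest frame.
Total: 101.0 + 116.8 + 72.09 + 439.3 μs.

τ = 729 μs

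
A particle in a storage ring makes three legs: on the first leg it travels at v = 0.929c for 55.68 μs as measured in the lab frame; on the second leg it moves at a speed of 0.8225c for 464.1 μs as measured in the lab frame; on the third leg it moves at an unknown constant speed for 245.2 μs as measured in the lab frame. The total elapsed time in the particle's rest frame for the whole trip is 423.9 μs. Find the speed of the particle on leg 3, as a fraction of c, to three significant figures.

β = 0.823

Leg 1: γ = 1/√(1 − 0.929²) = 1/√0.1370 = 2.702; τ_1 = 55.68/2.702 = 20.61 μs.
Leg 2: γ = 1/√(1 − 0.8225²) = 1/√0.3235 = 1.758; τ_2 = 464.1/1.758 = 264.0 μs.
Leg 3: speed unknown; τ_3 = 245.2/γ_3.
Total proper time: 20.61 + 264.0 + τ_3 = 423.9, so τ_3 = 423.9 − 284.6 = 139.3 μs.
γ_3 = 245.2/139.3 = 1.760; β = √(1 − 1/γ²) = √0.6771.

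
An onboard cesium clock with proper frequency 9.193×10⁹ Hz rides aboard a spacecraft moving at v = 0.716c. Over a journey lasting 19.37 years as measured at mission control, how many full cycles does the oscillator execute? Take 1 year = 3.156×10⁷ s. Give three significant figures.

γ = 1/√(1 − 0.716²) = 1/√0.4873 = 1.432
The oscillator's own cycle count is N = f × τ where τ is the proper time aboard the spacecraft. τ = Δt/γ = 19.37/1.432 = 13.52 years = 4.268×10⁸ s.
N = 9.193×10⁹ × 4.268×10⁸ = 3.923×10¹⁸.

N = 3.92×10¹⁸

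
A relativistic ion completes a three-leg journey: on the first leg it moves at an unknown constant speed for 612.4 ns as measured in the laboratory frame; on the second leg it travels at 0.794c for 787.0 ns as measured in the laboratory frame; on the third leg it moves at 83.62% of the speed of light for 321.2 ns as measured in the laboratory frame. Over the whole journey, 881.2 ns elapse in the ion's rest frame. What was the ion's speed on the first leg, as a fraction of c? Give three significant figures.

Leg 1: speed unknown; τ_1 = 612.4/γ_1.
Leg 2: γ = 1/√(1 − 0.794²) = 1/√0.3696 = 1.645; τ_2 = 787.0/1.645 = 478.4 ns.
Leg 3: β = 0.8362; γ = 1/√(1 − 0.8362²) = 1/√0.3008 = 1.823; τ_3 = 321.2/1.823 = 176.2 ns.
Total proper time: τ_1 + 478.4 + 176.2 = 881.2, so τ_1 = 881.2 − 654.6 = 226.6 ns.
γ_1 = 612.4/226.6 = 2.702; β = √(1 − 1/γ²) = √0.8631.

β = 0.929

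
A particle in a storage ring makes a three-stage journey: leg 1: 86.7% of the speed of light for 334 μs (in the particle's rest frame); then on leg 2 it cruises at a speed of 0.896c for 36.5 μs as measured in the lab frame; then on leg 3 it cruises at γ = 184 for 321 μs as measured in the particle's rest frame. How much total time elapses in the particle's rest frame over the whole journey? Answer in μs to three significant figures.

Leg 1: 334 μs is already measured in the particle's rest frame.
Leg 2: γ = 1/√(1 − 0.896²) = 1/√0.1972 = 2.252; τ_2 = 36.5/2.252 = 16.21 μs.
Leg 3: 321 μs is already measured in the particle's rest frame.
Total: 334.0 + 16.21 + 321.0 μs.

τ = 671 μs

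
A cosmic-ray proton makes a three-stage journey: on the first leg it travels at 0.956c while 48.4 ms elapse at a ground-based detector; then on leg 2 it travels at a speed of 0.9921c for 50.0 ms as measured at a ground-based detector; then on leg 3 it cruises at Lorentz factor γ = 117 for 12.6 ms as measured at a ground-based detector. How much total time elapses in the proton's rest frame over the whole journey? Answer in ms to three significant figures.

Leg 1: γ = 1/√(1 − 0.956²) = 1/√0.08606 = 3.409; τ_1 = 48.4/3.409 = 14.20 ms.
Leg 2: γ = 1/√(1 − 0.9921²) = 1/√0.01574 = 7.971; τ_2 = 50.0/7.971 = 6.272 ms.
Leg 3: γ = 117; τ_3 = 12.6/117.0 = 0.1077 ms.
Total: 14.20 + 6.272 + 0.1077 ms.

τ = 20.6 ms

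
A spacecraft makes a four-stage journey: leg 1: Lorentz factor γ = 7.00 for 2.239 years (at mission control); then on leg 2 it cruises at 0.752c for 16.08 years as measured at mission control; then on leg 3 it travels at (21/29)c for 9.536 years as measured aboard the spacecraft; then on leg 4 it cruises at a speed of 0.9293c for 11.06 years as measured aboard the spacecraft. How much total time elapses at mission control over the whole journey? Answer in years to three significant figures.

Δt = 62.1 years

Leg 1: 2.239 years is already measured at mission control.
Leg 2: 16.08 years is already measured at mission control.
Leg 3: γ = 1/√(1 − (21/29)²) = 29/20 = 1.450; Δt_3 = 1.450 × 9.536 = 13.83 years.
Leg 4: γ = 1/√(1 − 0.9293²) = 1/√0.1364 = 2.708; Δt_4 = 2.708 × 11.06 = 29.95 years.
Total: 2.239 + 16.08 + 13.83 + 29.95 years.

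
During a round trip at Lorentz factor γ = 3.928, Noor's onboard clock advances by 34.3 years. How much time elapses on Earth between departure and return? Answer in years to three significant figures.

Δt = 135 years

γ = 3.928
Earth-frame duration is the dilated interval: Δt = γτ = 3.928 × 34.3 years.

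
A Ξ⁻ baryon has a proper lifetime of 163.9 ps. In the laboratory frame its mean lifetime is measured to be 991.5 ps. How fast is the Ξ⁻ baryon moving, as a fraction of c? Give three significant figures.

v = 0.986c

γ = Δt/τ₀ = 991.5/163.9 = 6.049
β = √(1 − 1/γ²) = √(1 − 0.02733) = √0.9727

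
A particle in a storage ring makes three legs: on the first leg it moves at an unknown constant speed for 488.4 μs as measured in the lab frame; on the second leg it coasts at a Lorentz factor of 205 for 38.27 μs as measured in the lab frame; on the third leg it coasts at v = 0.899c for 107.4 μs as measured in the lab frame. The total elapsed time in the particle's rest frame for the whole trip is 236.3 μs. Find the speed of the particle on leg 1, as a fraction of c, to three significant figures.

β = 0.922

Leg 1: speed unknown; τ_1 = 488.4/γ_1.
Leg 2: γ = 205; τ_2 = 38.27/205.0 = 0.1867 μs.
Leg 3: γ = 1/√(1 − 0.899²) = 1/√0.1918 = 2.283; τ_3 = 107.4/2.283 = 47.04 μs.
Total proper time: τ_1 + 0.1867 + 47.04 = 236.3, so τ_1 = 236.3 − 47.22 = 189.1 μs.
γ_1 = 488.4/189.1 = 2.583; β = √(1 − 1/γ²) = √0.8501.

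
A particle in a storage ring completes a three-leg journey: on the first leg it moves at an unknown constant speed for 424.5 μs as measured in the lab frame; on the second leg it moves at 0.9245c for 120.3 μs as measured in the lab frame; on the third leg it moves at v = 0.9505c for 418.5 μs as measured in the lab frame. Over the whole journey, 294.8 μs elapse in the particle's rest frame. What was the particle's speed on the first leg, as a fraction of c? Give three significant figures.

Leg 1: speed unknown; τ_1 = 424.5/γ_1.
Leg 2: γ = 1/√(1 − 0.9245²) = 1/√0.1453 = 2.623; τ_2 = 120.3/2.623 = 45.86 μs.
Leg 3: γ = 1/√(1 − 0.9505²) = 1/√0.09655 = 3.218; τ_3 = 418.5/3.218 = 130.0 μs.
Total proper time: τ_1 + 45.86 + 130.0 = 294.8, so τ_1 = 294.8 − 175.9 = 118.9 μs.
γ_1 = 424.5/118.9 = 3.570; β = √(1 − 1/γ²) = √0.9215.

β = 0.960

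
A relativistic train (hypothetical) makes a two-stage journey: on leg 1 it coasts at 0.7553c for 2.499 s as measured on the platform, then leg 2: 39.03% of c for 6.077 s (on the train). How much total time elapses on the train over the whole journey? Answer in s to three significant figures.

τ = 7.71 s

Leg 1: γ = 1/√(1 − 0.7553²) = 1/√0.4295 = 1.526; τ_1 = 2.499/1.526 = 1.638 s.
Leg 2: 6.077 s is already measured on the train.
Total: 1.638 + 6.077 s.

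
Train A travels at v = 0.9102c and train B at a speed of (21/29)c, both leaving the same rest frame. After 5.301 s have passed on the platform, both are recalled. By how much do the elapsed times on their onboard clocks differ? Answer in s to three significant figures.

|τ_A − τ_B| = 1.46 s

A: γ = 1/√(1 − 0.9102²) = 1/√0.1715 = 2.414; τ_A = 5.301/2.414 = 2.196 s.
B: γ = 1/√(1 − (21/29)²) = 29/20 = 1.450; τ_B = 5.301/1.450 = 3.656 s.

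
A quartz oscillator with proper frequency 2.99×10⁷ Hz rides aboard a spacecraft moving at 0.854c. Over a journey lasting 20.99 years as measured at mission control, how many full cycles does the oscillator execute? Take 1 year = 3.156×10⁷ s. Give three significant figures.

N = 1.03×10¹⁶

γ = 1/√(1 − 0.854²) = 1/√0.2707 = 1.922
The oscillator's own cycle count is N = f × τ where τ is the proper time aboard the spacecraft. τ = Δt/γ = 20.99/1.922 = 10.92 years = 3.447×10⁸ s.
N = 2.99×10⁷ × 3.447×10⁸ = 1.031×10¹⁶.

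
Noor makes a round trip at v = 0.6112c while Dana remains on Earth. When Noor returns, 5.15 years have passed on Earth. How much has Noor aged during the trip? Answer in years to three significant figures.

τ = 4.08 years

γ = 1/√(1 − 0.6112²) = 1/√0.6264 = 1.263
Noor's clock measures proper time along the trip: τ = Δt/γ = 5.15/1.263 years.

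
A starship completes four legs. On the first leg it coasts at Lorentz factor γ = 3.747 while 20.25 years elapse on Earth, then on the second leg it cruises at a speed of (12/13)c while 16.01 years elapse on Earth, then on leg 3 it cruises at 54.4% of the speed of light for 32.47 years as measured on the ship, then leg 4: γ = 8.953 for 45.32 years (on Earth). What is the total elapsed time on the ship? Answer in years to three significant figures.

τ = 49.1 years

Leg 1: γ = 3.747; τ_1 = 20.25/3.747 = 5.404 years.
Leg 2: γ = 1/√(1 − (12/13)²) = 13/5 = 2.600; τ_2 = 16.01/2.600 = 6.158 years.
Leg 3: 32.47 years is already measured on the ship.
Leg 4: γ = 8.953; τ_4 = 45.32/8.953 = 5.062 years.
Total: 5.404 + 6.158 + 32.47 + 5.062 years.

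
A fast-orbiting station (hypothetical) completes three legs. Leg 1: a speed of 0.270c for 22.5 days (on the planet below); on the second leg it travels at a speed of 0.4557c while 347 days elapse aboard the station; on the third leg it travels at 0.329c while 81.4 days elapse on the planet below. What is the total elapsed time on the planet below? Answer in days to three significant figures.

Δt = 494 days

Leg 1: 22.5 days is already measured on the planet below.
Leg 2: γ = 1/√(1 − 0.4557²) = 1/√0.7923 = 1.123; Δt_2 = 1.123 × 347 = 389.8 days.
Leg 3: 81.4 days is already measured on the planet below.
Total: 22.50 + 389.8 + 81.40 days.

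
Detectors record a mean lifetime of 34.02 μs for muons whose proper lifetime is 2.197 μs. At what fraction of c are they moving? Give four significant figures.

γ = Δt/τ₀ = 34.02/2.197 = 15.48
β = √(1 − 1/γ²) = √(1 − 0.004171) = √0.9958

v = 0.9979c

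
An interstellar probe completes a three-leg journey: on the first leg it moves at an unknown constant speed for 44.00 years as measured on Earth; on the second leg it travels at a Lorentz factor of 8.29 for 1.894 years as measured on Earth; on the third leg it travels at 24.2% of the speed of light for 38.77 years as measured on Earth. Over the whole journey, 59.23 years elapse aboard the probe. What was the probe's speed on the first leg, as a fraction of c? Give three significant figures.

β = 0.874

Leg 1: speed unknown; τ_1 = 44.00/γ_1.
Leg 2: γ = 8.29; τ_2 = 1.894/8.290 = 0.2285 years.
Leg 3: β = 0.242; γ = 1/√(1 − 0.242²) = 1/√0.9414 = 1.031; τ_3 = 38.77/1.031 = 37.62 years.
Total proper time: τ_1 + 0.2285 + 37.62 = 59.23, so τ_1 = 59.23 − 37.85 = 21.38 years.
γ_1 = 44.00/21.38 = 2.058; β = √(1 − 1/γ²) = √0.7638.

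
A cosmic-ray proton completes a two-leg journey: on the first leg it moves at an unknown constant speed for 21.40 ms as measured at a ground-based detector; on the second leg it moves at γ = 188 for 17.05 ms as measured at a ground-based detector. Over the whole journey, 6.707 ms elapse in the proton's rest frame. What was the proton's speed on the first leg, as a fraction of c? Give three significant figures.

Leg 1: speed unknown; τ_1 = 21.40/γ_1.
Leg 2: γ = 188; τ_2 = 17.05/188.0 = 0.09069 ms.
Total proper time: τ_1 + 0.09069 = 6.707, so τ_1 = 6.707 − 0.09069 = 6.616 ms.
γ_1 = 21.40/6.616 = 3.234; β = √(1 − 1/γ²) = √0.9044.

β = 0.951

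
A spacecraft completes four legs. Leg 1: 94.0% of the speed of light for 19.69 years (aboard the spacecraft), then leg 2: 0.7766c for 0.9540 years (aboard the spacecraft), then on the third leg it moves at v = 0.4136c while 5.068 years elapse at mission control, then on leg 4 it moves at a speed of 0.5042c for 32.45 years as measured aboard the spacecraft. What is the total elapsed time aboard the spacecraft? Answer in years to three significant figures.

τ = 57.7 years

Leg 1: 19.69 years is already measured aboard the spacecraft.
Leg 2: 0.9540 years is already measured aboard the spacecraft.
Leg 3: γ = 1/√(1 − 0.4136²) = 1/√0.8289 = 1.098; τ_3 = 5.068/1.098 = 4.614 years.
Leg 4: 32.45 years is already measured aboard the spacecraft.
Total: 19.69 + 0.9540 + 4.614 + 32.45 years.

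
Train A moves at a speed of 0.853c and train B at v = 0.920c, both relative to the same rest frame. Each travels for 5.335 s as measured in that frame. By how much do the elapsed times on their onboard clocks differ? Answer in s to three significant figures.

A: γ = 1/√(1 − 0.853²) = 1/√0.2724 = 1.916; τ_A = 5.335/1.916 = 2.784 s.
B: γ = 1/√(1 − 0.920²) = 1/√0.1536 = 2.552; τ_B = 5.335/2.552 = 2.091 s.

|τ_A − τ_B| = 0.694 s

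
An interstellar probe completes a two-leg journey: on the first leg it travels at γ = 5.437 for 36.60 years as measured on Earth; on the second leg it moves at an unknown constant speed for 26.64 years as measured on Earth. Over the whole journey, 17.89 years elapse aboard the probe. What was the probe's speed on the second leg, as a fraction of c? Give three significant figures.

Leg 1: γ = 5.437; τ_1 = 36.60/5.437 = 6.732 years.
Leg 2: speed unknown; τ_2 = 26.64/γ_2.
Total proper time: 6.732 + τ_2 = 17.89, so τ_2 = 17.89 − 6.732 = 11.16 years.
γ_2 = 26.64/11.16 = 2.387; β = √(1 − 1/γ²) = √0.8246.

β = 0.908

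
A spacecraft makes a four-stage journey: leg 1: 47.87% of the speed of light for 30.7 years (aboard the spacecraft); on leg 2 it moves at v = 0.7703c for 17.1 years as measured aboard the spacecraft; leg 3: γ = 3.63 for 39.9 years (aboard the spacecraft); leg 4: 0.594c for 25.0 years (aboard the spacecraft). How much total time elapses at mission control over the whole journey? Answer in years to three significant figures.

Leg 1: β = 0.4787; γ = 1/√(1 − 0.4787²) = 1/√0.7708 = 1.139; Δt_1 = 1.139 × 30.7 = 34.97 years.
Leg 2: γ = 1/√(1 − 0.7703²) = 1/√0.4066 = 1.568; Δt_2 = 1.568 × 17.1 = 26.82 years.
Leg 3: γ = 3.63; Δt_3 = 3.630 × 39.9 = 144.8 years.
Leg 4: γ = 1/√(1 − 0.594²) = 1/√0.6472 = 1.243; Δt_4 = 1.243 × 25.0 = 31.08 years.
Total: 34.97 + 26.82 + 144.8 + 31.08 years.

Δt = 238 years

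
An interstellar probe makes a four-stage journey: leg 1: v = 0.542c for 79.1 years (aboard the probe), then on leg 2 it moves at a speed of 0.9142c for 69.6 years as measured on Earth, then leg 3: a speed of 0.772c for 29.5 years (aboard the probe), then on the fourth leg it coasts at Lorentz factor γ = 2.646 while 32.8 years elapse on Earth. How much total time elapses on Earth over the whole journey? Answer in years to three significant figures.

Δt = 243 years

Leg 1: γ = 1/√(1 − 0.542²) = 1/√0.7062 = 1.190; Δt_1 = 1.190 × 79.1 = 94.12 years.
Leg 2: 69.6 years is already measured on Earth.
Leg 3: γ = 1/√(1 − 0.772²) = 1/√0.4040 = 1.573; Δt_3 = 1.573 × 29.5 = 46.41 years.
Leg 4: 32.8 years is already measured on Earth.
Total: 94.12 + 69.60 + 46.41 + 32.80 years.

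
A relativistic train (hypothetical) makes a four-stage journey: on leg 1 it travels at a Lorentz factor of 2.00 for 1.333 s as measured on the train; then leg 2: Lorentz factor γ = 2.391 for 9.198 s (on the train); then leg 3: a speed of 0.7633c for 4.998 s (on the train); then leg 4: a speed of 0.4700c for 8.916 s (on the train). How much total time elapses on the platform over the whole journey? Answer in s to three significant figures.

Δt = 42.5 s

Leg 1: γ = 2.00; Δt_1 = 2.000 × 1.333 = 2.666 s.
Leg 2: γ = 2.391; Δt_2 = 2.391 × 9.198 = 21.99 s.
Leg 3: γ = 1/√(1 − 0.7633²) = 1/√0.4174 = 1.548; Δt_3 = 1.548 × 4.998 = 7.736 s.
Leg 4: γ = 1/√(1 − 0.4700²) = 1/√0.7791 = 1.133; Δt_4 = 1.133 × 8.916 = 10.10 s.
Total: 2.666 + 21.99 + 7.736 + 10.10 s.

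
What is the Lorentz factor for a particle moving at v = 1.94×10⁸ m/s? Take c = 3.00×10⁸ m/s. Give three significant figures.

β = 1.94×10⁸/3.00×10⁸ = 0.6467; γ = 1/√(1 − 0.6467²) = 1.311

γ = 1.31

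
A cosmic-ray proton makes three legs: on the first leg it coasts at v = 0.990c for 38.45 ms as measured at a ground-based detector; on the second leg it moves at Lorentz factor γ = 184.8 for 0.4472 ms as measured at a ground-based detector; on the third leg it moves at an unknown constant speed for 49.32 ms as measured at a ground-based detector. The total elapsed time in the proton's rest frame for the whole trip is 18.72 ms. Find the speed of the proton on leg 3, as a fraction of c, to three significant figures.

β = 0.963

Leg 1: γ = 1/√(1 − 0.990²) = 1/√0.01990 = 7.089; τ_1 = 38.45/7.089 = 5.424 ms.
Leg 2: γ = 184.8; τ_2 = 0.4472/184.8 = 0.002420 ms.
Leg 3: speed unknown; τ_3 = 49.32/γ_3.
Total proper time: 5.424 + 0.002420 + τ_3 = 18.72, so τ_3 = 18.72 − 5.426 = 13.29 ms.
γ_3 = 49.32/13.29 = 3.710; β = √(1 − 1/γ²) = √0.9274.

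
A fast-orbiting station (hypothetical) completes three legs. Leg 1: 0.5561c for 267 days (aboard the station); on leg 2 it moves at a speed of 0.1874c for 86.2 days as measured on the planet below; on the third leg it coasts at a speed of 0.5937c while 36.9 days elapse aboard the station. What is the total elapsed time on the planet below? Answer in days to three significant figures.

Δt = 453 days

Leg 1: γ = 1/√(1 − 0.5561²) = 1/√0.6908 = 1.203; Δt_1 = 1.203 × 267 = 321.3 days.
Leg 2: 86.2 days is already measured on the planet below.
Leg 3: γ = 1/√(1 − 0.5937²) = 1/√0.6475 = 1.243; Δt_3 = 1.243 × 36.9 = 45.86 days.
Total: 321.3 + 86.20 + 45.86 days.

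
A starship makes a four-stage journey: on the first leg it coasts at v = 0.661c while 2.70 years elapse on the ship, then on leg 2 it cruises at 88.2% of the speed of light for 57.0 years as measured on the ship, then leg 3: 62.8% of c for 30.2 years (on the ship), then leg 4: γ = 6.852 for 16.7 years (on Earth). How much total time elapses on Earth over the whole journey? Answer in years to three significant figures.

Leg 1: γ = 1/√(1 − 0.661²) = 1/√0.5631 = 1.333; Δt_1 = 1.333 × 2.70 = 3.598 years.
Leg 2: β = 0.882; γ = 1/√(1 − 0.882²) = 1/√0.2221 = 2.122; Δt_2 = 2.122 × 57.0 = 121.0 years.
Leg 3: β = 0.628; γ = 1/√(1 − 0.628²) = 1/√0.6056 = 1.285; Δt_3 = 1.285 × 30.2 = 38.81 years.
Leg 4: 16.7 years is already measured on Earth.
Total: 3.598 + 121.0 + 38.81 + 16.70 years.

Δt = 180 years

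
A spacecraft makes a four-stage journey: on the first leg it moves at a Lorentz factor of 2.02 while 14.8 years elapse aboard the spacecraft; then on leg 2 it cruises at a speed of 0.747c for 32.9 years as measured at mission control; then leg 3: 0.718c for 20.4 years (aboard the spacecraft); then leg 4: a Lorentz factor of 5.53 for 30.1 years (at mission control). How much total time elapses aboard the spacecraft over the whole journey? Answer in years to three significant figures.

Leg 1: 14.8 years is already measured aboard the spacecraft.
Leg 2: γ = 1/√(1 − 0.747²) = 1/√0.4420 = 1.504; τ_2 = 32.9/1.504 = 21.87 years.
Leg 3: 20.4 years is already measured aboard the spacecraft.
Leg 4: γ = 5.53; τ_4 = 30.1/5.530 = 5.443 years.
Total: 14.80 + 21.87 + 20.40 + 5.443 years.

τ = 62.5 years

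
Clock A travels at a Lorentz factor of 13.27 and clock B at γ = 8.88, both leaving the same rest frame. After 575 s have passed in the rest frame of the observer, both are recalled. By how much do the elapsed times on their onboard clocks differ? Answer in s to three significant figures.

A: γ = 13.27; τ_A = 575/13.27 = 43.33 s.
B: γ = 8.88; τ_B = 575/8.880 = 64.75 s.

|τ_A − τ_B| = 21.4 s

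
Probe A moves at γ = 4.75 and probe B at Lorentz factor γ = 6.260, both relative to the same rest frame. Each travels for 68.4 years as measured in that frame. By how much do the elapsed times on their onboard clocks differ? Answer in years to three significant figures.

|τ_A − τ_B| = 3.47 years

A: γ = 4.75; τ_A = 68.4/4.750 = 14.40 years.
B: γ = 6.260; τ_B = 68.4/6.260 = 10.93 years.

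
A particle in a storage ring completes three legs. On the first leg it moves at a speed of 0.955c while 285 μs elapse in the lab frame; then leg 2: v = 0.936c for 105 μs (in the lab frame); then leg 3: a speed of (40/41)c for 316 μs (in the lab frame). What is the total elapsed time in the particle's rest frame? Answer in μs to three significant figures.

τ = 191 μs

Leg 1: γ = 1/√(1 − 0.955²) = 1/√0.08798 = 3.371; τ_1 = 285/3.371 = 84.53 μs.
Leg 2: γ = 1/√(1 − 0.936²) = 1/√0.1239 = 2.841; τ_2 = 105/2.841 = 36.96 μs.
Leg 3: γ = 1/√(1 − (40/41)²) = 41/9 ≈ 4.556; τ_3 = 316/4.556 = 69.37 μs.
Total: 84.53 + 36.96 + 69.37 μs.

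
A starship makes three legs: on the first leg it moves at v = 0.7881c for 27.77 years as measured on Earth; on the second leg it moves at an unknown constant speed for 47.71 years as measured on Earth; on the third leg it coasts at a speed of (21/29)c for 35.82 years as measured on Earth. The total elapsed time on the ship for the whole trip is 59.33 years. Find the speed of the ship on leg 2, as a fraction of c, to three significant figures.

Leg 1: γ = 1/√(1 − 0.7881²) = 1/√0.3789 = 1.625; τ_1 = 27.77/1.625 = 17.09 years.
Leg 2: speed unknown; τ_2 = 47.71/γ_2.
Leg 3: γ = 1/√(1 − (21/29)²) = 29/20 = 1.450; τ_3 = 35.82/1.450 = 24.70 years.
Total proper time: 17.09 + τ_2 + 24.70 = 59.33, so τ_2 = 59.33 − 41.80 = 17.53 years.
γ_2 = 47.71/17.53 = 2.721; β = √(1 − 1/γ²) = √0.8650.

β = 0.930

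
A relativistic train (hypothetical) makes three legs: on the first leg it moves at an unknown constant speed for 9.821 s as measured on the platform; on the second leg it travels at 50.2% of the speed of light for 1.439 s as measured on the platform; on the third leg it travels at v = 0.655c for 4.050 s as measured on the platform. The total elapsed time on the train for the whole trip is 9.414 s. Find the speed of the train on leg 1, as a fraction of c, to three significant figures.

Leg 1: speed unknown; τ_1 = 9.821/γ_1.
Leg 2: β = 0.502; γ = 1/√(1 − 0.502²) = 1/√0.7480 = 1.156; τ_2 = 1.439/1.156 = 1.245 s.
Leg 3: γ = 1/√(1 − 0.655²) = 1/√0.5710 = 1.323; τ_3 = 4.050/1.323 = 3.060 s.
Total proper time: τ_1 + 1.245 + 3.060 = 9.414, so τ_1 = 9.414 − 4.305 = 5.109 s.
γ_1 = 9.821/5.109 = 1.922; β = √(1 − 1/γ²) = √0.7294.

β = 0.854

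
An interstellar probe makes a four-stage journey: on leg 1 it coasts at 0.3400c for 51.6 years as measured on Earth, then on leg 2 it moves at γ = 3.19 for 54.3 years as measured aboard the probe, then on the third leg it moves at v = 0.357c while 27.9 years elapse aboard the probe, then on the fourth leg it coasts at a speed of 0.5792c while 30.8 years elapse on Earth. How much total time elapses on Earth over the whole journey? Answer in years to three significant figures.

Leg 1: 51.6 years is already measured on Earth.
Leg 2: γ = 3.19; Δt_2 = 3.190 × 54.3 = 173.2 years.
Leg 3: γ = 1/√(1 − 0.357²) = 1/√0.8726 = 1.071; Δt_3 = 1.071 × 27.9 = 29.87 years.
Leg 4: 30.8 years is already measured on Earth.
Total: 51.60 + 173.2 + 29.87 + 30.80 years.

Δt = 285 years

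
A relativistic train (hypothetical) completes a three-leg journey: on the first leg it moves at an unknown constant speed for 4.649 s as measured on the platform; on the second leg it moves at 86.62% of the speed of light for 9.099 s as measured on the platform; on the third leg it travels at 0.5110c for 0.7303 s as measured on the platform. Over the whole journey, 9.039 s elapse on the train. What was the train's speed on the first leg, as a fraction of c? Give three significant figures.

β = 0.556

Leg 1: speed unknown; τ_1 = 4.649/γ_1.
Leg 2: β = 0.8662; γ = 1/√(1 − 0.8662²) = 1/√0.2497 = 2.001; τ_2 = 9.099/2.001 = 4.547 s.
Leg 3: γ = 1/√(1 − 0.5110²) = 1/√0.7389 = 1.163; τ_3 = 0.7303/1.163 = 0.6278 s.
Total proper time: τ_1 + 4.547 + 0.6278 = 9.039, so τ_1 = 9.039 − 5.174 = 3.865 s.
γ_1 = 4.649/3.865 = 1.203; β = √(1 − 1/γ²) = √0.3090.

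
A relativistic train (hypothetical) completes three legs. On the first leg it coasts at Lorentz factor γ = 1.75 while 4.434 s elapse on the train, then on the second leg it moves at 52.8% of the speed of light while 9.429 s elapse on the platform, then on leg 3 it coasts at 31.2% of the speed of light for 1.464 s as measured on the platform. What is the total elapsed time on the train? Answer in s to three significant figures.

Leg 1: 4.434 s is already measured on the train.
Leg 2: β = 0.528; γ = 1/√(1 − 0.528²) = 1/√0.7212 = 1.178; τ_2 = 9.429/1.178 = 8.008 s.
Leg 3: β = 0.312; γ = 1/√(1 − 0.312²) = 1/√0.9027 = 1.053; τ_3 = 1.464/1.053 = 1.391 s.
Total: 4.434 + 8.008 + 1.391 s.

τ = 13.8 s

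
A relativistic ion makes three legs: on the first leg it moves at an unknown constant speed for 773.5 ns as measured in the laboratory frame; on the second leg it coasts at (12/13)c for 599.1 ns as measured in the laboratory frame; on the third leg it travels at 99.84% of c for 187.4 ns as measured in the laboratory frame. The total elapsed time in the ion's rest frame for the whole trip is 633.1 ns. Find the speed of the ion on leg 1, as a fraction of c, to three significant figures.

Leg 1: speed unknown; τ_1 = 773.5/γ_1.
Leg 2: γ = 1/√(1 − (12/13)²) = 13/5 = 2.600; τ_2 = 599.1/2.600 = 230.4 ns.
Leg 3: β = 0.9984; γ = 1/√(1 − 0.9984²) = 1/√0.003197 = 17.68; τ_3 = 187.4/17.68 = 10.60 ns.
Total proper time: τ_1 + 230.4 + 10.60 = 633.1, so τ_1 = 633.1 − 241.0 = 392.1 ns.
γ_1 = 773.5/392.1 = 1.973; β = √(1 − 1/γ²) = √0.7431.

β = 0.862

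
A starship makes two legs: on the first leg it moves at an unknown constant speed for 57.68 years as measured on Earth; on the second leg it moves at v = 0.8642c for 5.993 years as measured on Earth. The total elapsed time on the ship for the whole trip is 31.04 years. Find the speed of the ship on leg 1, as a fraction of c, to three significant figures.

Leg 1: speed unknown; τ_1 = 57.68/γ_1.
Leg 2: γ = 1/√(1 − 0.8642²) = 1/√0.2532 = 1.987; τ_2 = 5.993/1.987 = 3.015 years.
Total proper time: τ_1 + 3.015 = 31.04, so τ_1 = 31.04 − 3.015 = 28.02 years.
γ_1 = 57.68/28.02 = 2.058; β = √(1 − 1/γ²) = √0.7639.

β = 0.874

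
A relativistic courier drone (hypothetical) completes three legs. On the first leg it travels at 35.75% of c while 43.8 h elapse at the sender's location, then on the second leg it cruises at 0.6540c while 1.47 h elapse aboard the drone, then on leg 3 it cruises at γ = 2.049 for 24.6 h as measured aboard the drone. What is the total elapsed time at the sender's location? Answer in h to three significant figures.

Leg 1: 43.8 h is already measured at the sender's location.
Leg 2: γ = 1/√(1 − 0.6540²) = 1/√0.5723 = 1.322; Δt_2 = 1.322 × 1.47 = 1.943 h.
Leg 3: γ = 2.049; Δt_3 = 2.049 × 24.6 = 50.41 h.
Total: 43.80 + 1.943 + 50.41 h.

Δt = 96.1 h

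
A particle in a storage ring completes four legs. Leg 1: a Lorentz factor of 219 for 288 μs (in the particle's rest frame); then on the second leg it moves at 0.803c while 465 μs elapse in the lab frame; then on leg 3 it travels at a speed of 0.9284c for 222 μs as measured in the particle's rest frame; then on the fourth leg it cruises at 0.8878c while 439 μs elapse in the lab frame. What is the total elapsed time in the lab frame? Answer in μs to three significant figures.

Δt = 6.46×10⁴ μs

Leg 1: γ = 219; Δt_1 = 219.0 × 288 = 6.307×10⁴ μs.
Leg 2: 465 μs is already measured in the lab frame.
Leg 3: γ = 1/√(1 − 0.9284²) = 1/√0.1381 = 2.691; Δt_3 = 2.691 × 222 = 597.4 μs.
Leg 4: 439 μs is already measured in the lab frame.
Total: 6.307×10⁴ + 465.0 + 597.4 + 439.0 μs.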